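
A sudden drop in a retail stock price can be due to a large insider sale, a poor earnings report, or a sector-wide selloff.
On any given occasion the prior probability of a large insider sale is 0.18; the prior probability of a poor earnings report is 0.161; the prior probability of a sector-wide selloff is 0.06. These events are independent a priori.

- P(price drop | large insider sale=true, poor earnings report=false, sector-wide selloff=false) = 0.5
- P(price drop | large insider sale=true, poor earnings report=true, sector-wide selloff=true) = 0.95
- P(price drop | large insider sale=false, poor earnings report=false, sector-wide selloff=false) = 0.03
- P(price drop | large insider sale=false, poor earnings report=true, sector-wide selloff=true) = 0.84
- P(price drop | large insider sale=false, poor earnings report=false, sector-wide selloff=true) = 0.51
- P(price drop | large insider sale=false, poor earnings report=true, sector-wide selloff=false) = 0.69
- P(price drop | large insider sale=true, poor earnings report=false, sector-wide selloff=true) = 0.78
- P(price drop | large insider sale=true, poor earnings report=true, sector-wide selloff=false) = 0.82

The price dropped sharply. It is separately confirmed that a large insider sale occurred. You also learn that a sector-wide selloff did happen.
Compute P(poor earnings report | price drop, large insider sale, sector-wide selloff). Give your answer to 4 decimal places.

P(poor earnings report | price drop, large insider sale, sector-wide selloff) ≈ 0.1894

Numerator (weight on configurations with poor earnings report): 0.95*0.161 = 0.152950
Normalizer over all consistent configurations: 0.78*0.839 + 0.95*0.161 = 0.807370
P(poor earnings report | price drop, large insider sale, sector-wide selloff) = 0.152950/0.807370 ≈ 0.1894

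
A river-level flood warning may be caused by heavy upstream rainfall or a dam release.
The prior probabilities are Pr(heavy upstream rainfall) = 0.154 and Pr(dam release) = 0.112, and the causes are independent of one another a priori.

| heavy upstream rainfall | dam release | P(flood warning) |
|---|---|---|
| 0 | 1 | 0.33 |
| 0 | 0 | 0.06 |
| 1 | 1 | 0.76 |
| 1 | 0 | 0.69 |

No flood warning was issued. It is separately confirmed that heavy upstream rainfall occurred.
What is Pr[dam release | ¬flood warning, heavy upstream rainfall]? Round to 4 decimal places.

Pr[dam release | ¬flood warning, heavy upstream rainfall] ≈ 0.0890

Sum P(¬flood warning|·) weighted by the priors over both values of dam release:
  P(¬flood warning | heavy upstream rainfall) = 0.31·0.888 + 0.24·0.112
        = 0.275280 + 0.026880 = 0.302160
Keeping only the dam release-present terms gives 0.026880, so
  P(dam release | ¬flood warning, heavy upstream rainfall) = 0.026880 / 0.302160 ≈ 0.0890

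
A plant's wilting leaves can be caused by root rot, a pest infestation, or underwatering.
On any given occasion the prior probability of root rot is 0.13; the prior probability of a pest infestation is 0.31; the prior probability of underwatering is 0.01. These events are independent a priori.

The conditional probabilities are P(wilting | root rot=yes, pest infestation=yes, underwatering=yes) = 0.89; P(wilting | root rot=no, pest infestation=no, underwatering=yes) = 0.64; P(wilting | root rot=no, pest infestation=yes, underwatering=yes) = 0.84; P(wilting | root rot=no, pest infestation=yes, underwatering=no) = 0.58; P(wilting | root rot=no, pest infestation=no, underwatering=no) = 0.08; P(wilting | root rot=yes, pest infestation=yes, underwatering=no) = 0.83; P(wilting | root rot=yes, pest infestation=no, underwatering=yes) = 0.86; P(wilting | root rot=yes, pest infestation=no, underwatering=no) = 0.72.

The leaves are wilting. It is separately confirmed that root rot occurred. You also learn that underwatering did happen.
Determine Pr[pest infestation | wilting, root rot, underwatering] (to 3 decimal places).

Numerator (weight on configurations with pest infestation): 0.89·0.31 = 0.275900
Denominator P(wilting | root rot, underwatering): 0.86·0.69 + 0.89·0.31 = 0.869300
Posterior = 0.275900 / 0.869300 ≈ 0.317

Pr[pest infestation | wilting, root rot, underwatering] ≈ 0.317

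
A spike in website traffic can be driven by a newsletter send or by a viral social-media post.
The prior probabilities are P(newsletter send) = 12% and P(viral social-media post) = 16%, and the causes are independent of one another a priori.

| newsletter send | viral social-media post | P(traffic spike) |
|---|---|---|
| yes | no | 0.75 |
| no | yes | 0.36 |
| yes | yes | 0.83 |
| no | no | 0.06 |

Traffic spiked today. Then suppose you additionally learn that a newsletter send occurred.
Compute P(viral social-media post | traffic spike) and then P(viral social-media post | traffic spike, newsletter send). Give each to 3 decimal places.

P(viral social-media post | traffic spike) ≈ 0.357; P(viral social-media post | traffic spike, newsletter send) ≈ 0.174

By total probability over the 4 (newsletter send, viral social-media post) configurations:
  P(traffic spike) = 0.06·0.88·0.84 + 0.36·0.88·0.16 + 0.75·0.12·0.84 + 0.83·0.12·0.16
        = 0.044352 + 0.050688 + 0.075600 + 0.015936 = 0.186576
Keeping only the viral social-media post-present terms gives 0.066624, so
  P(viral social-media post | traffic spike) = 0.066624 / 0.186576 ≈ 0.357

Now condition on the additional information:
For the numerator, keep only viral social-media post=true terms: 0.83*0.16 = 0.132800
The normalizing constant is 0.75*0.84 + 0.83*0.16 = 0.762800
Posterior = 0.132800 / 0.762800 ≈ 0.174
— newsletter send explains away the evidence for viral social-media post.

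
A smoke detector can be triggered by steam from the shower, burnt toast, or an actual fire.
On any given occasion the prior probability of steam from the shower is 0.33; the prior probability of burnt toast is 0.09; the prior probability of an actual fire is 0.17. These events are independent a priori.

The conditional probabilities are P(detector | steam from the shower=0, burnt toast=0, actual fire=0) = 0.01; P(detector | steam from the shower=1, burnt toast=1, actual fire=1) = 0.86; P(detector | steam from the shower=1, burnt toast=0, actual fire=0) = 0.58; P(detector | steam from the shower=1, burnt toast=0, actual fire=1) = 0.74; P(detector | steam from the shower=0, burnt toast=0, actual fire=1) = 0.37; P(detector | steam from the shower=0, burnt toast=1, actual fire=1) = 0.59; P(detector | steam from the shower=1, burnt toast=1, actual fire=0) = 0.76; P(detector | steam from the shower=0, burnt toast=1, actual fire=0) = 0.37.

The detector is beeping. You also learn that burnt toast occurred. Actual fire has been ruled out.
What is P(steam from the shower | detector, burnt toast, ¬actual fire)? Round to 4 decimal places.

By total probability over both values of steam from the shower:
  P(detector | burnt toast, ¬actual fire) = 0.37·0.67 + 0.76·0.33
        = 0.247900 + 0.250800 = 0.498700
The terms with steam from the shower present sum to 0.250800, so
  P(steam from the shower | detector, burnt toast, ¬actual fire) = 0.250800 / 0.498700 ≈ 0.5029

P(steam from the shower | detector, burnt toast, ¬actual fire) ≈ 0.5029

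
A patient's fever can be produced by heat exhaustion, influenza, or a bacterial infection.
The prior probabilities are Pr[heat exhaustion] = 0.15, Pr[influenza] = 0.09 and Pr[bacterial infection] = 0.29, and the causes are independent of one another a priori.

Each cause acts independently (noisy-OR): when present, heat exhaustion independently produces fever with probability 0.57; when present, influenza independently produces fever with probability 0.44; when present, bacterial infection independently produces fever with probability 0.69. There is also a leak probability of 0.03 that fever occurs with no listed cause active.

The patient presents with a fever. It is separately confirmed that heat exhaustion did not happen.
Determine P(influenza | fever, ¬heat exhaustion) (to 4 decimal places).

Under noisy-OR, P(fever | causes) = 1 − (1−0.03)·∏(1−qᵢ) over the active causes.
Weight on influenza=true, given the evidence: 0.029190 + 0.021705 = 0.050895
Normalizer over all consistent configurations: 0.03×0.91×0.71 + 0.6993×0.91×0.29 + 0.4568×0.09×0.71 + 0.831608×0.09×0.29 = 0.254823
P(influenza | fever, ¬heat exhaustion) = 0.050895/0.254823 ≈ 0.1997

P(influenza | fever, ¬heat exhaustion) ≈ 0.1997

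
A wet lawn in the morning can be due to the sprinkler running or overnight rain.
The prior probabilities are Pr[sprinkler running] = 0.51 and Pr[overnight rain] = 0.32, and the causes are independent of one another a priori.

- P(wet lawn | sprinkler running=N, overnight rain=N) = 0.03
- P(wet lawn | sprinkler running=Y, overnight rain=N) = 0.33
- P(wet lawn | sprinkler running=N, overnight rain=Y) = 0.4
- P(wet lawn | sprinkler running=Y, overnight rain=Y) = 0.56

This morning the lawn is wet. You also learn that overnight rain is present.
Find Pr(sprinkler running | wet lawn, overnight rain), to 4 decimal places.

Pr(sprinkler running | wet lawn, overnight rain) ≈ 0.5930

By total probability over both values of sprinkler running:
  P(wet lawn | overnight rain) = 0.4*0.49 + 0.56*0.51
        = 0.196000 + 0.285600 = 0.481600
Keeping only the sprinkler running-present terms gives 0.285600, so
  P(sprinkler running | wet lawn, overnight rain) = 0.285600 / 0.481600 ≈ 0.5930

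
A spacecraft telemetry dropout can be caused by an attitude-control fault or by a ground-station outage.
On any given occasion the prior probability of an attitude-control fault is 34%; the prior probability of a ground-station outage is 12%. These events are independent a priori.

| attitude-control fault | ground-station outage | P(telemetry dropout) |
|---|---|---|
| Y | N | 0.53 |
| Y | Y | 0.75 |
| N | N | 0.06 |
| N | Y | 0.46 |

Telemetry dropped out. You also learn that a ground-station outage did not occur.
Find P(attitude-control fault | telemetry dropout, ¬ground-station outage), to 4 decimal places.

P(telemetry dropout | ¬ground-station outage) = 0.06·0.66 + 0.53·0.34 = 0.039600 + 0.180200 = 0.219800
Restricting to configurations with attitude-control fault present: 0.53·0.34 = 0.180200.
So P(attitude-control fault | telemetry dropout, ¬ground-station outage) = 0.180200/0.219800 ≈ 0.8198.

P(attitude-control fault | telemetry dropout, ¬ground-station outage) ≈ 0.8198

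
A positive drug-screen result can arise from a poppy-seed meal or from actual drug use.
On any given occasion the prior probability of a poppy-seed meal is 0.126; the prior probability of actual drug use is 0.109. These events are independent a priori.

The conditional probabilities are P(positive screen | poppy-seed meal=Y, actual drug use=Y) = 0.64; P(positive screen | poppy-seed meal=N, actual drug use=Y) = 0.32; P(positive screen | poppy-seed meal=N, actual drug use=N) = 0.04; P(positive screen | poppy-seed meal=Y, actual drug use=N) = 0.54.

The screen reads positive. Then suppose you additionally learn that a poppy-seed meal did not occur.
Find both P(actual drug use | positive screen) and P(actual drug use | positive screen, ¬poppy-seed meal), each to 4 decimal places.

P(actual drug use | positive screen) ≈ 0.2997; P(actual drug use | positive screen, ¬poppy-seed meal) ≈ 0.4946

P(positive screen) = 0.04*0.874*0.891 + 0.32*0.874*0.109 + 0.54*0.126*0.891 + 0.64*0.126*0.109 = 0.031149 + 0.030485 + 0.060624 + 0.008790 = 0.131048
Restricting to configurations with actual drug use present: 0.030485 + 0.008790 = 0.039275.
Hence the posterior is 0.039275/0.131048 ≈ 0.2997.

With the extra evidence:
Sum P(positive screen|·) weighted by the priors over both values of actual drug use:
  P(positive screen | ¬poppy-seed meal) = 0.04·0.891 + 0.32·0.109
        = 0.035640 + 0.034880 = 0.070520
The terms with actual drug use present sum to 0.034880, so
  P(actual drug use | positive screen, ¬poppy-seed meal) = 0.034880 / 0.070520 ≈ 0.4946
Ruling out poppy-seed meal raises the posterior on actual drug use — the flip side of explaining away.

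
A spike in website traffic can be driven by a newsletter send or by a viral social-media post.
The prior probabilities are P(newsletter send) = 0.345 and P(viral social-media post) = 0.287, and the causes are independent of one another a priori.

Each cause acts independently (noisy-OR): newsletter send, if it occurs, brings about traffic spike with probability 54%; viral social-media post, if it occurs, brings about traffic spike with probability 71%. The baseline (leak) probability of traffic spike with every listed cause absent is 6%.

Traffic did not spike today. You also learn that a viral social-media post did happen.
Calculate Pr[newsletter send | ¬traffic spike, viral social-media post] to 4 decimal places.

Under noisy-OR, P(traffic spike | causes) = 1 − (1−0.06)·∏(1−qᵢ) over the active causes.
P(¬traffic spike | viral social-media post) = 0.2726×0.655 + 0.125396×0.345 = 0.178553 + 0.043262 = 0.221815
The newsletter send-present share is 0.125396×0.345 = 0.043262.
P(newsletter send | ¬traffic spike, viral social-media post) = 0.043262 / 0.221815 ≈ 0.1950

Pr[newsletter send | ¬traffic spike, viral social-media post] ≈ 0.1950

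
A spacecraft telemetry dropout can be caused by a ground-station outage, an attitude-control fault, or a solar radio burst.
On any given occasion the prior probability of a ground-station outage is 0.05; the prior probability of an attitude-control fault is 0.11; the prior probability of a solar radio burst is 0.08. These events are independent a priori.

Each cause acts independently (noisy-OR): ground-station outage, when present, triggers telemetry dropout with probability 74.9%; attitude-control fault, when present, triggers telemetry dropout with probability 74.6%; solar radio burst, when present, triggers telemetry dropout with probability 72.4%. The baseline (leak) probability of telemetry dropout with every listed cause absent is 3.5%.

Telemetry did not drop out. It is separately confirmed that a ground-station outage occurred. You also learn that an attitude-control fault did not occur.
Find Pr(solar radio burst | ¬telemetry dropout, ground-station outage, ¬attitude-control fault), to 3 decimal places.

Pr(solar radio burst | ¬telemetry dropout, ground-station outage, ¬attitude-control fault) ≈ 0.023

Under noisy-OR, P(telemetry dropout | causes) = 1 − (1−0.035)·∏(1−qᵢ) over the active causes.
P(¬telemetry dropout | ground-station outage, ¬attitude-control fault) = 0.242215·0.92 + 0.066851·0.08 = 0.222838 + 0.005348 = 0.228186
The solar radio burst-present share is 0.066851·0.08 = 0.005348.
Hence the posterior is 0.005348/0.228186 ≈ 0.023.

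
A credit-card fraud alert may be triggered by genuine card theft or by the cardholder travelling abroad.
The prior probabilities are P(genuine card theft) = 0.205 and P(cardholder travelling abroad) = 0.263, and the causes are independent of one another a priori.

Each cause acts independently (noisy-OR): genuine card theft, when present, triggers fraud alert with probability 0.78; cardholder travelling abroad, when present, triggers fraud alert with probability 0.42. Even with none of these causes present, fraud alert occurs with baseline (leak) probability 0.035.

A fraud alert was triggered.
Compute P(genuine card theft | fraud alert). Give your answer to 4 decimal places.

P(genuine card theft | fraud alert) ≈ 0.5963

Under noisy-OR, P(fraud alert | causes) = 1 − (1−0.035)·∏(1−qᵢ) over the active causes.
Enumerate the 4 (genuine card theft, cardholder travelling abroad) configurations and weight by the priors:
  P(fraud alert) = 0.035*0.795*0.737 + 0.4403*0.795*0.263 + 0.7877*0.205*0.737 + 0.876866*0.205*0.263
        = 0.020507 + 0.092060 + 0.119010 + 0.047276 = 0.278853
Keeping only the genuine card theft-present terms gives 0.166286, so
  P(genuine card theft | fraud alert) = 0.166286 / 0.278853 ≈ 0.5963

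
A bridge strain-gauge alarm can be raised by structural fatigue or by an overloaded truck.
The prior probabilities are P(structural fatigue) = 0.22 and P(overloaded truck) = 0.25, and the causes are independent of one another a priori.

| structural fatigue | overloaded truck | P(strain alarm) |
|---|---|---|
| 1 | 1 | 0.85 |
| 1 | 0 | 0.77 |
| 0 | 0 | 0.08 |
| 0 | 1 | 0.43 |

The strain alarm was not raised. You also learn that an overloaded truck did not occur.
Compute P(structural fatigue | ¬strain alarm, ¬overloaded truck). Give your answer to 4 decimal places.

P(structural fatigue | ¬strain alarm, ¬overloaded truck) ≈ 0.0659

P(¬strain alarm | ¬overloaded truck) = 0.92·0.78 + 0.23·0.22 = 0.717600 + 0.050600 = 0.768200
Of this, 0.050600 comes from 0.23·0.22 (the structural fatigue=true cases).
So P(structural fatigue | ¬strain alarm, ¬overloaded truck) = 0.050600/0.768200 ≈ 0.0659.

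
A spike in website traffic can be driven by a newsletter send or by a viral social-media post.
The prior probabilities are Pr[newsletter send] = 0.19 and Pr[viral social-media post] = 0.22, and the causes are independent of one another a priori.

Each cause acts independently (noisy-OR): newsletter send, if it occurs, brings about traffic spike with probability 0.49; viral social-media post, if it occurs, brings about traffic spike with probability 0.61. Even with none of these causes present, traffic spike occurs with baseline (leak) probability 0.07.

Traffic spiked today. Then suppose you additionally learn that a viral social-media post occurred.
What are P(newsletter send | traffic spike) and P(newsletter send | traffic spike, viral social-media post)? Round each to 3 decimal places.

Under noisy-OR, P(traffic spike | causes) = 1 − (1−0.07)·∏(1−qᵢ) over the active causes.
Sum P(traffic spike|·) weighted by the priors over the 4 (newsletter send, viral social-media post) configurations:
  P(traffic spike) = 0.07·0.81·0.78 + 0.6373·0.81·0.22 + 0.5257·0.19·0.78 + 0.815023·0.19·0.22
        = 0.044226 + 0.113567 + 0.077909 + 0.034068 = 0.269770
The terms with newsletter send present sum to 0.111977, so
  P(newsletter send | traffic spike) = 0.111977 / 0.269770 ≈ 0.415

With the extra evidence:
By total probability over both values of newsletter send:
  P(traffic spike | viral social-media post) = 0.6373×0.81 + 0.815023×0.19
        = 0.516213 + 0.154854 = 0.671067
Configurations with newsletter send contribute 0.154854, so
  P(newsletter send | traffic spike, viral social-media post) = 0.154854 / 0.671067 ≈ 0.231

P(newsletter send | traffic spike) ≈ 0.415; P(newsletter send | traffic spike, viral social-media post) ≈ 0.231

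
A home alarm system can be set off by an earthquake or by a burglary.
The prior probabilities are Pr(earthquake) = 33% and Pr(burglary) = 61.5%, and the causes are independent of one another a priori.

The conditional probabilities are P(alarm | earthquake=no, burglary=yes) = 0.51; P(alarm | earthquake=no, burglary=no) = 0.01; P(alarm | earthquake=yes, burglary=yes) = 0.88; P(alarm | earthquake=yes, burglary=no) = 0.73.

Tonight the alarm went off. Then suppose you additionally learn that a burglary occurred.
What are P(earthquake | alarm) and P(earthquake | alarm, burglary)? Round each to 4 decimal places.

P(earthquake | alarm) ≈ 0.5605; P(earthquake | alarm, burglary) ≈ 0.4594

For the numerator, keep only earthquake=true terms: 0.092747 + 0.178596 = 0.271343
Denominator P(alarm): 0.01·0.67·0.385 + 0.51·0.67·0.615 + 0.73·0.33·0.385 + 0.88·0.33·0.615 = 0.484069
P(earthquake | alarm) = 0.271343/0.484069 ≈ 0.5605

With the extra evidence:
Enumerate both values of earthquake and weight by the priors:
  P(alarm | burglary) = 0.51×0.67 + 0.88×0.33
        = 0.341700 + 0.290400 = 0.632100
Configurations with earthquake contribute 0.290400, so
  P(earthquake | alarm, burglary) = 0.290400 / 0.632100 ≈ 0.4594
This is intercausal reasoning (explaining away): once burglary accounts for the alarm, earthquake becomes less likely.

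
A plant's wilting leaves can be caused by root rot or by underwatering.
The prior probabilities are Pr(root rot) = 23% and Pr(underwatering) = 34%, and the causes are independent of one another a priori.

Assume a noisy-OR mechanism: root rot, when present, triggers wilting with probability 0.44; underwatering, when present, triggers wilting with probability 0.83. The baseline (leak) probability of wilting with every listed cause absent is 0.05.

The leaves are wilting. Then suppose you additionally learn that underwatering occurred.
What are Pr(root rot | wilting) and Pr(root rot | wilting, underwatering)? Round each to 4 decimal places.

Under noisy-OR, P(wilting | causes) = 1 − (1−0.05)·∏(1−qᵢ) over the active causes.
Weight on root rot=true, given the evidence: 0.071042 + 0.071128 = 0.142170
The normalizing constant is 0.05×0.77×0.66 + 0.8385×0.77×0.34 + 0.468×0.23×0.66 + 0.90956×0.23×0.34 = 0.387099
Posterior = 0.142170 / 0.387099 ≈ 0.3673

Now condition on the additional information:
By total probability over both values of root rot:
  P(wilting | underwatering) = 0.8385*0.77 + 0.90956*0.23
        = 0.645645 + 0.209199 = 0.854844
Keeping only the root rot-present terms gives 0.209199, so
  P(root rot | wilting, underwatering) = 0.209199 / 0.854844 ≈ 0.2447
The drop from 0.3673 to 0.2447 is the explaining-away (discounting) effect.

Pr(root rot | wilting) ≈ 0.3673; Pr(root rot | wilting, underwatering) ≈ 0.2447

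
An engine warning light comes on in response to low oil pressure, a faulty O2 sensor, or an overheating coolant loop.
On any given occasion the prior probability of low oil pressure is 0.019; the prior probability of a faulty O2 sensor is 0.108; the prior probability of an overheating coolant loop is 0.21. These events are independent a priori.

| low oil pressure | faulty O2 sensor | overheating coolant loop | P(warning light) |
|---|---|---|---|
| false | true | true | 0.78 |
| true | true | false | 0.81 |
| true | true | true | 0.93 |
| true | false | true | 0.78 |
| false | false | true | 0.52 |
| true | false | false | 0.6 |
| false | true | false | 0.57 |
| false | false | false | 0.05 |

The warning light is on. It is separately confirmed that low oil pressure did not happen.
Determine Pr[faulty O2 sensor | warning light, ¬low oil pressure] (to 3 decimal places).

Pr[faulty O2 sensor | warning light, ¬low oil pressure] ≈ 0.333

P(warning light | ¬low oil pressure) = 0.05·0.892·0.79 + 0.52·0.892·0.21 + 0.57·0.108·0.79 + 0.78·0.108·0.21 = 0.035234 + 0.097406 + 0.048632 + 0.017690 = 0.198962
The faulty O2 sensor-present share is 0.048632 + 0.017690 = 0.066322.
P(faulty O2 sensor | warning light, ¬low oil pressure) = 0.066322 / 0.198962 ≈ 0.333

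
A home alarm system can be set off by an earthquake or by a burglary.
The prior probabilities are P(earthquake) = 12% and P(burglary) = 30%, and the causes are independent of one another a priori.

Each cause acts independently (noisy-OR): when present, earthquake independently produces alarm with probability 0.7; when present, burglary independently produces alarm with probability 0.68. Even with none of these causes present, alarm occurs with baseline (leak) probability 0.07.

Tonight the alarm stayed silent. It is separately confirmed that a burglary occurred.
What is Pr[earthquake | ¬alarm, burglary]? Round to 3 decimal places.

Pr[earthquake | ¬alarm, burglary] ≈ 0.039

Under noisy-OR, P(alarm | causes) = 1 − (1−0.07)·∏(1−qᵢ) over the active causes.
Enumerate both values of earthquake and weight by the priors:
  P(¬alarm | burglary) = 0.2976·0.88 + 0.08928·0.12
        = 0.261888 + 0.010714 = 0.272602
The terms with earthquake present sum to 0.010714, so
  P(earthquake | ¬alarm, burglary) = 0.010714 / 0.272602 ≈ 0.039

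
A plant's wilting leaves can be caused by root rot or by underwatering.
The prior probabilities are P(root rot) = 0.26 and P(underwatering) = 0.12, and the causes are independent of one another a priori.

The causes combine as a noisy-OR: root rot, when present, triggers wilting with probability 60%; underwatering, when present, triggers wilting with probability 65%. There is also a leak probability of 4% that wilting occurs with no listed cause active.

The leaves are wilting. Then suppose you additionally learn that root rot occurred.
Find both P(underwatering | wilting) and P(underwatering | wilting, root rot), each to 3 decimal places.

Under noisy-OR, P(wilting | causes) = 1 − (1−0.04)·∏(1−qᵢ) over the active causes.
P(wilting) = 0.04*0.74*0.88 + 0.664*0.74*0.12 + 0.616*0.26*0.88 + 0.8656*0.26*0.12 = 0.026048 + 0.058963 + 0.140941 + 0.027007 = 0.252959
Of this, 0.085970 comes from 0.058963 + 0.027007 (the underwatering=true cases).
P(underwatering | wilting) = 0.085970 / 0.252959 ≈ 0.340

With the extra evidence:
Sum P(wilting|·) weighted by the priors over both values of underwatering:
  P(wilting | root rot) = 0.616*0.88 + 0.8656*0.12
        = 0.542080 + 0.103872 = 0.645952
Configurations with underwatering contribute 0.103872, so
  P(underwatering | wilting, root rot) = 0.103872 / 0.645952 ≈ 0.161
Conditioning on root rot lowers the posterior on underwatering: the classic explaining-away effect in a common-effect structure.

P(underwatering | wilting) ≈ 0.340; P(underwatering | wilting, root rot) ≈ 0.161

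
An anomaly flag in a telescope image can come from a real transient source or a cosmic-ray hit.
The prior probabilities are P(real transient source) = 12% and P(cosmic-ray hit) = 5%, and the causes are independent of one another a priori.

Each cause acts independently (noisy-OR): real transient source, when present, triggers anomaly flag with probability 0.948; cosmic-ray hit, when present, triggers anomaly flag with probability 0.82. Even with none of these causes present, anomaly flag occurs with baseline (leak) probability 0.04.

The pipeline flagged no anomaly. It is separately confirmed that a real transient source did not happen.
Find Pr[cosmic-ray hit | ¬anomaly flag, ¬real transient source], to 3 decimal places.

Under noisy-OR, P(anomaly flag | causes) = 1 − (1−0.04)·∏(1−qᵢ) over the active causes.
For the numerator, keep only cosmic-ray hit=true terms: 0.1728·0.05 = 0.008640
Denominator P(¬anomaly flag | ¬real transient source): 0.96·0.95 + 0.1728·0.05 = 0.920640
Posterior = 0.008640 / 0.920640 ≈ 0.009

Pr[cosmic-ray hit | ¬anomaly flag, ¬real transient source] ≈ 0.009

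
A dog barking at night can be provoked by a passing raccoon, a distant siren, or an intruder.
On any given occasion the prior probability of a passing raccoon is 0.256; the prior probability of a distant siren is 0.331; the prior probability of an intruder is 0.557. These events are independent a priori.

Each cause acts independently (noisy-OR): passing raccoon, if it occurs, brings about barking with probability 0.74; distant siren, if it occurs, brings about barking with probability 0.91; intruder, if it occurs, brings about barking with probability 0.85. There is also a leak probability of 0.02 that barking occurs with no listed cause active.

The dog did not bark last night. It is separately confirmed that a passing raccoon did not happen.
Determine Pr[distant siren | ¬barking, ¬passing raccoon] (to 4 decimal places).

Pr[distant siren | ¬barking, ¬passing raccoon] ≈ 0.0426

Under noisy-OR, P(barking | causes) = 1 − (1−0.02)·∏(1−qᵢ) over the active causes.
For the numerator, keep only distant siren=true terms: 0.012933 + 0.002439 = 0.015372
Denominator P(¬barking | ¬passing raccoon): 0.98·0.669·0.443 + 0.147·0.669·0.557 + 0.0882·0.331·0.443 + 0.01323·0.331·0.557 = 0.360589
P(distant siren | ¬barking, ¬passing raccoon) = 0.015372/0.360589 ≈ 0.0426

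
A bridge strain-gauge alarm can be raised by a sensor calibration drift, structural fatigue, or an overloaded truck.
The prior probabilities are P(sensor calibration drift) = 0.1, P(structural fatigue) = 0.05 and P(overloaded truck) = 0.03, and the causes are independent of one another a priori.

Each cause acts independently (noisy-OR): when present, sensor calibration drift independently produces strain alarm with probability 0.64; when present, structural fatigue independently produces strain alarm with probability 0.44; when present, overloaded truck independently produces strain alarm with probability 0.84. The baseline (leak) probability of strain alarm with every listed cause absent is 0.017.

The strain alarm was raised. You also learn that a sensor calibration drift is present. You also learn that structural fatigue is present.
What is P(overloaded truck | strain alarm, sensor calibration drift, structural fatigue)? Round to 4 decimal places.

Under noisy-OR, P(strain alarm | causes) = 1 − (1−0.017)·∏(1−qᵢ) over the active causes.
Enumerate both values of overloaded truck and weight by the priors:
  P(strain alarm | sensor calibration drift, structural fatigue) = 0.801827×0.97 + 0.968292×0.03
        = 0.777772 + 0.029049 = 0.806821
Keeping only the overloaded truck-present terms gives 0.029049, so
  P(overloaded truck | strain alarm, sensor calibration drift, structural fatigue) = 0.029049 / 0.806821 ≈ 0.0360

P(overloaded truck | strain alarm, sensor calibration drift, structural fatigue) ≈ 0.0360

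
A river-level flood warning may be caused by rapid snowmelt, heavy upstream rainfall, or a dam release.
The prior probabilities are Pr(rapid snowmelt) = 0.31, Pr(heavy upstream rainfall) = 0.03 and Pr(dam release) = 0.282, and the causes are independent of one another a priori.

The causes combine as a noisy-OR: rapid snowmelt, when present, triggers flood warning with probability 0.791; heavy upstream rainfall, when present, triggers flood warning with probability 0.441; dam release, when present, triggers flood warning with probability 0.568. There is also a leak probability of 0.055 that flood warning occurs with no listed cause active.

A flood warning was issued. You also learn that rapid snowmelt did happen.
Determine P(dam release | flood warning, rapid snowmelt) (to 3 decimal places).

P(dam release | flood warning, rapid snowmelt) ≈ 0.309

Under noisy-OR, P(flood warning | causes) = 1 − (1−0.055)·∏(1−qᵢ) over the active causes.
For the numerator, keep only dam release=true terms: 0.250201 + 0.008057 = 0.258258
The normalizing constant is 0.802495×0.97×0.718 + 0.914678×0.97×0.282 + 0.889595×0.03×0.718 + 0.952305×0.03×0.282 = 0.836326
P(dam release | flood warning, rapid snowmelt) = 0.258258/0.836326 ≈ 0.309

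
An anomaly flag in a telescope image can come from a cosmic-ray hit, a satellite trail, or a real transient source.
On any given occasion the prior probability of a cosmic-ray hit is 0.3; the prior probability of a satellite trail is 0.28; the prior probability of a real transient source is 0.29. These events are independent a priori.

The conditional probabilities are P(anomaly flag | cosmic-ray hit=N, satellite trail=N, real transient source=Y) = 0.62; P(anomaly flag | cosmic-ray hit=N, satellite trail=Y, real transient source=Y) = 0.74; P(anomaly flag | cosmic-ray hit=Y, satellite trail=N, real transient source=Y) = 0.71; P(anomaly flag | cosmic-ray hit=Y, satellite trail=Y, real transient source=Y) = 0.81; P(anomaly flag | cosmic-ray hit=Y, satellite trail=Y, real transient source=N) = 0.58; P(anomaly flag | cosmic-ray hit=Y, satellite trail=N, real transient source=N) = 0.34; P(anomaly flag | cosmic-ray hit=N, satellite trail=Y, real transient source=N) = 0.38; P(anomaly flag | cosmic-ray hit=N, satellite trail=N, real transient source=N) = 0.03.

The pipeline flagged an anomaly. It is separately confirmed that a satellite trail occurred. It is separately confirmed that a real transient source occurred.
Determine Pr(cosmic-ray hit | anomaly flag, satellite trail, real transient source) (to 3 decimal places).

Pr(cosmic-ray hit | anomaly flag, satellite trail, real transient source) ≈ 0.319

For the numerator, keep only cosmic-ray hit=true terms: 0.81*0.3 = 0.243000
The normalizing constant is 0.74*0.7 + 0.81*0.3 = 0.761000
P(cosmic-ray hit | anomaly flag, satellite trail, real transient source) = 0.243000/0.761000 ≈ 0.319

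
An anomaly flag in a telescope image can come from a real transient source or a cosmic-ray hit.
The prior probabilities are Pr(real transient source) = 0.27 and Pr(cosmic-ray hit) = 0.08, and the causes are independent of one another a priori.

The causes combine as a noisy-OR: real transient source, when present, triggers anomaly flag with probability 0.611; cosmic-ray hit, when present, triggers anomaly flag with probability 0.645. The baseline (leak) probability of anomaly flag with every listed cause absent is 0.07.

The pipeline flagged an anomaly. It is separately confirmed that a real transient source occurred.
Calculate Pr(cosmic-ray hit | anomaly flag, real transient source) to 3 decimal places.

Pr(cosmic-ray hit | anomaly flag, real transient source) ≈ 0.106

Under noisy-OR, P(anomaly flag | causes) = 1 − (1−0.07)·∏(1−qᵢ) over the active causes.
P(anomaly flag | real transient source) = 0.63823*0.92 + 0.871572*0.08 = 0.587172 + 0.069726 = 0.656898
Of this, 0.069726 comes from 0.871572*0.08 (the cosmic-ray hit=true cases).
P(cosmic-ray hit | anomaly flag, real transient source) = 0.069726 / 0.656898 ≈ 0.106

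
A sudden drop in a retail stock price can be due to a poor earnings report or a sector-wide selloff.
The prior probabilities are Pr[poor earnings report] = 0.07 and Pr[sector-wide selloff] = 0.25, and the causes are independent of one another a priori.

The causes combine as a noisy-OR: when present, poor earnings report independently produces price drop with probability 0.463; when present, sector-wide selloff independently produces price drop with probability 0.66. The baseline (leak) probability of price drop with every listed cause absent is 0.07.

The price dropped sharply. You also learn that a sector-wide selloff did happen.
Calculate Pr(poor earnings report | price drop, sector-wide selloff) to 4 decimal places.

Pr(poor earnings report | price drop, sector-wide selloff) ≈ 0.0837

Under noisy-OR, P(price drop | causes) = 1 − (1−0.07)·∏(1−qᵢ) over the active causes.
Numerator (weight on configurations with poor earnings report): 0.830201*0.07 = 0.058114
Normalizer over all consistent configurations: 0.6838*0.93 + 0.830201*0.07 = 0.694048
P(poor earnings report | price drop, sector-wide selloff) = 0.058114/0.694048 ≈ 0.0837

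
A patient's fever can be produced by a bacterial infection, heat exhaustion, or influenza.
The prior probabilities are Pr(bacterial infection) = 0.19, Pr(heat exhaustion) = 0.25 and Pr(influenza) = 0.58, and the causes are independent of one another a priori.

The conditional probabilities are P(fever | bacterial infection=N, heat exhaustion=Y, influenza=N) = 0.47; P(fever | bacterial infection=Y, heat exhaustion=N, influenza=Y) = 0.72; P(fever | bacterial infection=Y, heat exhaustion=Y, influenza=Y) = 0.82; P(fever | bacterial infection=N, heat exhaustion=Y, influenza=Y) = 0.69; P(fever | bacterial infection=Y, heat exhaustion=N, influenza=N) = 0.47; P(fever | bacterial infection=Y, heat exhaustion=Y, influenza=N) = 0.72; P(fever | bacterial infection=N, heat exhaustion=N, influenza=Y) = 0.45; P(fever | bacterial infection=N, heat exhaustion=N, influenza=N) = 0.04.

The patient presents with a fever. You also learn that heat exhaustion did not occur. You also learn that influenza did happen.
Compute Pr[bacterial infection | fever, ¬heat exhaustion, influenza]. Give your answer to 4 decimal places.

Pr[bacterial infection | fever, ¬heat exhaustion, influenza] ≈ 0.2729

P(fever | ¬heat exhaustion, influenza) = 0.45·0.81 + 0.72·0.19 = 0.364500 + 0.136800 = 0.501300
Restricting to configurations with bacterial infection present: 0.72·0.19 = 0.136800.
Hence the posterior is 0.136800/0.501300 ≈ 0.2729.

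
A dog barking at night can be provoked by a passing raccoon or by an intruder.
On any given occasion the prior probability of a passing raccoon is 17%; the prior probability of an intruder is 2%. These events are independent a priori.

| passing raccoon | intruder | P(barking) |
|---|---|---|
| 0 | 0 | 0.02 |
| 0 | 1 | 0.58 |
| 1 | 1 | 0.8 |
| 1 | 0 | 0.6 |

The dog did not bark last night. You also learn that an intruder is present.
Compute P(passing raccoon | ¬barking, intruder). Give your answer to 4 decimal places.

Numerator (weight on configurations with passing raccoon): 0.2×0.17 = 0.034000
Normalizer over all consistent configurations: 0.42×0.83 + 0.2×0.17 = 0.382600
Posterior = 0.034000 / 0.382600 ≈ 0.0889

P(passing raccoon | ¬barking, intruder) ≈ 0.0889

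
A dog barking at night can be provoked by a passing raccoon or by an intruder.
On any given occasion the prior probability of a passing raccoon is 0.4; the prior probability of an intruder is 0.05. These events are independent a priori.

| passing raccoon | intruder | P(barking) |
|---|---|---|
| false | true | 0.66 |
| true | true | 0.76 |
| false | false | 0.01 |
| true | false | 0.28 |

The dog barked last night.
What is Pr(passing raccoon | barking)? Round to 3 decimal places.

Pr(passing raccoon | barking) ≈ 0.827

By total probability over the 4 (passing raccoon, intruder) configurations:
  P(barking) = 0.01×0.6×0.95 + 0.66×0.6×0.05 + 0.28×0.4×0.95 + 0.76×0.4×0.05
        = 0.005700 + 0.019800 + 0.106400 + 0.015200 = 0.147100
Keeping only the passing raccoon-present terms gives 0.121600, so
  P(passing raccoon | barking) = 0.121600 / 0.147100 ≈ 0.827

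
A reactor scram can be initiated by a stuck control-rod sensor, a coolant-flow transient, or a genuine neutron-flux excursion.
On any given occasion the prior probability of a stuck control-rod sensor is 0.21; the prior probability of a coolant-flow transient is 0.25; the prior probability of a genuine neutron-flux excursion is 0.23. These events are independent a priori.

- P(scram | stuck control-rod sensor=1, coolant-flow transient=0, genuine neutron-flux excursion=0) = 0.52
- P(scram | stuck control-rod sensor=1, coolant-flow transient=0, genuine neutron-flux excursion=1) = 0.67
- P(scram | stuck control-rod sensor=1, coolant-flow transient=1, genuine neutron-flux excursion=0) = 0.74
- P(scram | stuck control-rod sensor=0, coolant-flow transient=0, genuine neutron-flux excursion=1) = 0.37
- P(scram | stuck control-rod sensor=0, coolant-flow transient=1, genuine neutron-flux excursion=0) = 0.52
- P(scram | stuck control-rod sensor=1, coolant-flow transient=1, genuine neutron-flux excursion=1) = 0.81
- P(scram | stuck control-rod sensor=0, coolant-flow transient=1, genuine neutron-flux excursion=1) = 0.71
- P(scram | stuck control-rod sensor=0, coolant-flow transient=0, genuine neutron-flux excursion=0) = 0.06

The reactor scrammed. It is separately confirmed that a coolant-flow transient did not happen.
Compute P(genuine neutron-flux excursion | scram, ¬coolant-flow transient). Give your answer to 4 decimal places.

P(genuine neutron-flux excursion | scram, ¬coolant-flow transient) ≈ 0.4523

By total probability over the 4 (stuck control-rod sensor, genuine neutron-flux excursion) configurations:
  P(scram | ¬coolant-flow transient) = 0.06·0.79·0.77 + 0.37·0.79·0.23 + 0.52·0.21·0.77 + 0.67·0.21·0.23
        = 0.036498 + 0.067229 + 0.084084 + 0.032361 = 0.220172
Keeping only the genuine neutron-flux excursion-present terms gives 0.099590, so
  P(genuine neutron-flux excursion | scram, ¬coolant-flow transient) = 0.099590 / 0.220172 ≈ 0.4523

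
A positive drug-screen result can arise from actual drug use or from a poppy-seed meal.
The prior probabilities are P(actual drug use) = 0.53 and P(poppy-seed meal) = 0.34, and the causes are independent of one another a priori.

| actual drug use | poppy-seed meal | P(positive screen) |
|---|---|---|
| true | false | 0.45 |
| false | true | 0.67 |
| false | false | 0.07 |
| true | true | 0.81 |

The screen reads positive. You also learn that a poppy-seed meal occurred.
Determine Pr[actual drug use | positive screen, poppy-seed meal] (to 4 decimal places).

By total probability over both values of actual drug use:
  P(positive screen | poppy-seed meal) = 0.67*0.47 + 0.81*0.53
        = 0.314900 + 0.429300 = 0.744200
Keeping only the actual drug use-present terms gives 0.429300, so
  P(actual drug use | positive screen, poppy-seed meal) = 0.429300 / 0.744200 ≈ 0.5769

Pr[actual drug use | positive screen, poppy-seed meal] ≈ 0.5769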